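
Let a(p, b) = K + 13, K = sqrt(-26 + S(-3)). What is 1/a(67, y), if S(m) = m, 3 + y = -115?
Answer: 13/198 - I*sqrt(29)/198 ≈ 0.065657 - 0.027198*I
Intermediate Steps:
y = -118 (y = -3 - 115 = -118)
K = I*sqrt(29) (K = sqrt(-26 - 3) = sqrt(-29) = I*sqrt(29) ≈ 5.3852*I)
a(p, b) = 13 + I*sqrt(29) (a(p, b) = I*sqrt(29) + 13 = 13 + I*sqrt(29))
1/a(67, y) = 1/(13 + I*sqrt(29))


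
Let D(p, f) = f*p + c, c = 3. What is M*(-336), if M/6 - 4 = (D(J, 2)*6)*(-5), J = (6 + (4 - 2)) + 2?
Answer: 1382976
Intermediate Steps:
J = 10 (J = (6 + 2) + 2 = 8 + 2 = 10)
D(p, f) = 3 + f*p (D(p, f) = f*p + 3 = 3 + f*p)
M = -4116 (M = 24 + 6*(((3 + 2*10)*6)*(-5)) = 24 + 6*(((3 + 20)*6)*(-5)) = 24 + 6*((23*6)*(-5)) = 24 + 6*(138*(-5)) = 24 + 6*(-690) = 24 - 4140 = -4116)
M*(-336) = -4116*(-336) = 1382976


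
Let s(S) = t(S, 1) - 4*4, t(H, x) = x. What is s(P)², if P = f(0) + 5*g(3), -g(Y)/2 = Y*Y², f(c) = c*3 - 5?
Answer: 225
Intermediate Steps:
f(c) = -5 + 3*c (f(c) = 3*c - 5 = -5 + 3*c)
g(Y) = -2*Y³ (g(Y) = -2*Y*Y² = -2*Y³)
P = -275 (P = (-5 + 3*0) + 5*(-2*3³) = (-5 + 0) + 5*(-2*27) = -5 + 5*(-54) = -5 - 270 = -275)
s(S) = -15 (s(S) = 1 - 4*4 = 1 - 16 = -15)
s(P)² = (-15)² = 225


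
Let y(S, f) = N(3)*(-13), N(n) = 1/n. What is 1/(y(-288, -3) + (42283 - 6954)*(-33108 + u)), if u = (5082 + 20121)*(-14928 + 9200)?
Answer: -3/15304087405417 ≈ -1.9603e-13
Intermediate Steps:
N(n) = 1/n
u = -144362784 (u = 25203*(-5728) = -144362784)
y(S, f) = -13/3
1/(y(-288, -3) + (42283 - 6954)*(-33108 + u)) = 1/(-13/3 + (42283 - 6954)*(-33108 - 144362784)) = 1/(-13/3 + 35329*(-144395892)) = 1/(-13/3 - 5101362468468) = 1/(-15304087405417/3) = -3/15304087405417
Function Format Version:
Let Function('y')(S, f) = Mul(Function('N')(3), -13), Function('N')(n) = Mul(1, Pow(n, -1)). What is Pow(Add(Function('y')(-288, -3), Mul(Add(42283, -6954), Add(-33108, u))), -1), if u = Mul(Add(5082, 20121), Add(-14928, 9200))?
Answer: Rational(-3, 15304087405417) ≈ -1.9603e-13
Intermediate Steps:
Function('N')(n) = Pow(n, -1)
u = -144362784 (u = Mul(25203, -5728) = -144362784)
Function('y')(S, f) = Rational(-13, 3) (Function('y')(S, f) = Mul(Pow(3, -1), -13) = Mul(Rational(1, 3), -13) = Rational(-13, 3))
Pow(Add(Function('y')(-288, -3), Mul(Add(42283, -6954), Add(-33108, u))), -1) = Pow(Add(Rational(-13, 3), Mul(Add(42283, -6954), Add(-33108, -144362784))), -1) = Pow(Add(Rational(-13, 3), Mul(35329, -144395892)), -1) = Pow(Add(Rational(-13, 3), -5101362468468), -1) = Pow(Rational(-15304087405417, 3), -1) = Rational(-3, 15304087405417)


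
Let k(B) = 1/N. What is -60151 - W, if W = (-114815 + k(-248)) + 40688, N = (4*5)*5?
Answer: 1397599/100 ≈ 13976.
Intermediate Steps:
N = 100 (N = 20*5 = 100)
k(B) = 1/100
W = -7412699/100 (W = (-114815 + 1/100) + 40688 = -11481499/100 + 40688 = -7412699/100 ≈ -74127.)
-60151 - W = -60151 - 1*(-7412699/100) = -60151 + 7412699/100 = 1397599/100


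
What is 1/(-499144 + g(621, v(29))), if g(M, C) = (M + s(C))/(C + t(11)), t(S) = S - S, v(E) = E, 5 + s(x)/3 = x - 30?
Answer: -29/14474573 ≈ -2.0035e-6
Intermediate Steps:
s(x) = -105 + 3*x (s(x) = -15 + 3*(x - 30) = -15 + 3*(-30 + x) = -15 + (-90 + 3*x) = -105 + 3*x)
t(S) = 0
g(M, C) = (-105 + M + 3*C)/C (g(M, C) = (M + (-105 + 3*C))/(C + 0) = (-105 + M + 3*C)/C)
1/(-499144 + g(621, v(29))) = 1/(-499144 + (-105 + 621 + 3*29)/29) = 1/(-499144 + (-105 + 621 + 87)/29) = 1/(-499144 + (1/29)*603) = 1/(-499144 + 603/29) = 1/(-14474573/29) = -29/14474573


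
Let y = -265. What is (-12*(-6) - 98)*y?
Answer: 6890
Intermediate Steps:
(-12*(-6) - 98)*y = (-12*(-6) - 98)*(-265) = (72 - 98)*(-265) = -26*(-265) = 6890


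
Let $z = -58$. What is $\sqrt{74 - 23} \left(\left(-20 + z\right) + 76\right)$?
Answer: $- 2 \sqrt{51} \approx -14.283$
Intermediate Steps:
$\sqrt{74 - 23} \left(\left(-20 + z\right) + 76\right) = \sqrt{74 - 23} \left(\left(-20 - 58\right) + 76\right) = \sqrt{51} \left(-78 + 76\right) = \sqrt{51} \left(-2\right) = - 2 \sqrt{51}$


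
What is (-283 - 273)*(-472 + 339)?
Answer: 73948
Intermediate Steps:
(-283 - 273)*(-472 + 339) = -556*(-133) = 73948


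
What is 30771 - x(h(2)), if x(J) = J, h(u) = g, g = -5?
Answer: 30776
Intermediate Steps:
h(u) = -5
30771 - x(h(2)) = 30771 - 1*(-5) = 30771 + 5 = 30776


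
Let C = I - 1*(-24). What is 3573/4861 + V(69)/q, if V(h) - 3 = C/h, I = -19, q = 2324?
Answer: 143495630/194872629 ≈ 0.73636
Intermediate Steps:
C = 5 (C = -19 - 1*(-24) = -19 + 24 = 5)
V(h) = 3 + 5/h
3573/4861 + V(69)/q = 3573/4861 + (3 + 5/69)/2324 = 3573*(1/4861) + (3 + 5*(1/69))*(1/2324) = 3573/4861 + (3 + 5/69)*(1/2324) = 3573/4861 + (212/69)*(1/2324) = 3573/4861 + 53/40089 = 143495630/194872629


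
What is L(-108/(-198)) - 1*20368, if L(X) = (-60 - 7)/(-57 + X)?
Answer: -12647791/621 ≈ -20367.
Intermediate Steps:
L(X) = -67/(-57 + X)
L(-108/(-198)) - 1*20368 = -67/(-57 - 108/(-198)) - 1*20368 = -67/(-57 - 108*(-1/198)) - 20368 = -67/(-57 + 6/11) - 20368 = -67/(-621/11) - 20368 = -67*(-11/621) - 20368 = 737/621 - 20368 = -12647791/621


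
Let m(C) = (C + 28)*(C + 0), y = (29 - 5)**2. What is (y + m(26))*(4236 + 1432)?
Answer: 11222640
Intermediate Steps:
y = 576 (y = 24**2 = 576)
m(C) = C*(28 + C) (m(C) = (28 + C)*C = C*(28 + C))
(y + m(26))*(4236 + 1432) = (576 + 26*(28 + 26))*(4236 + 1432) = (576 + 26*54)*5668 = (576 + 1404)*5668 = 1980*5668 = 11222640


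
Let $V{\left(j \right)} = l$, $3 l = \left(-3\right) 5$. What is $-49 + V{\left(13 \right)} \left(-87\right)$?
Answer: $386$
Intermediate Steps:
$l = -5$ ($l = \frac{\left(-3\right) 5}{3} = \frac{1}{3} \left(-15\right) = -5$)
$V{\left(j \right)} = -5$
$-49 + V{\left(13 \right)} \left(-87\right) = -49 - -435 = -49 + 435 = 386$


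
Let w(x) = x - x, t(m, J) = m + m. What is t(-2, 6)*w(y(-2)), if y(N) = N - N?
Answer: 0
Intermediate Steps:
t(m, J) = 2*m
y(N) = 0
w(x) = 0
t(-2, 6)*w(y(-2)) = (2*(-2))*0 = -4*0 = 0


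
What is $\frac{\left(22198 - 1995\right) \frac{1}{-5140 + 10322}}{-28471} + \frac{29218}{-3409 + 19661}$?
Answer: $\frac{538799950530}{299720850743} \approx 1.7977$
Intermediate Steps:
$\frac{\left(22198 - 1995\right) \frac{1}{-5140 + 10322}}{-28471} + \frac{29218}{-3409 + 19661} = \frac{20203}{5182} \left(- \frac{1}{28471}\right) + \frac{29218}{16252} = 20203 \cdot \frac{1}{5182} \left(- \frac{1}{28471}\right) + 29218 \cdot \frac{1}{16252} = \frac{20203}{5182} \left(- \frac{1}{28471}\right) + \frac{14609}{8126} = - \frac{20203}{147536722} + \frac{14609}{8126} = \frac{538799950530}{299720850743}$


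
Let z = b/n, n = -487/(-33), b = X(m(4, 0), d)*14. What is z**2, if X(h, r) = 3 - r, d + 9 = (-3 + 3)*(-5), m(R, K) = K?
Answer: 30735936/237169 ≈ 129.59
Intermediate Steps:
d = -9 (d = -9 + (-3 + 3)*(-5) = -9 + 0*(-5) = -9 + 0 = -9)
b = 168 (b = (3 - 1*(-9))*14 = (3 + 9)*14 = 12*14 = 168)
n = 487/33 (n = -487*(-1/33) = 487/33 ≈ 14.758)
z = 5544/487 (z = 168/(487/33) = 168*(33/487) = 5544/487 ≈ 11.384)
z**2 = (5544/487)**2 = 30735936/237169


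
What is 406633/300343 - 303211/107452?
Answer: -47373772257/32272456036 ≈ -1.4679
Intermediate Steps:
406633/300343 - 303211/107452 = -47373772257/32272456036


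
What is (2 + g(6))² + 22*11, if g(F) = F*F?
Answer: 1686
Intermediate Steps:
g(F) = F²
(2 + g(6))² + 22*11 = (2 + 6²)² + 22*11 = (2 + 36)² + 242 = 38² + 242 = 1444 + 242 = 1686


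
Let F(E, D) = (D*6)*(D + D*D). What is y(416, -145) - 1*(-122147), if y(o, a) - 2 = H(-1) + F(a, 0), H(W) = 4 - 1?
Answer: 122152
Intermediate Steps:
H(W) = 3
F(E, D) = 6*D*(D + D²) (F(E, D) = (6*D)*(D + D²) = 6*D*(D + D²))
y(o, a) = 5 (y(o, a) = 2 + (3 + 6*0²*(1 + 0)) = 2 + (3 + 6*0*1) = 2 + (3 + 0) = 2 + 3 = 5)
y(416, -145) - 1*(-122147) = 5 - 1*(-122147) = 5 + 122147 = 122152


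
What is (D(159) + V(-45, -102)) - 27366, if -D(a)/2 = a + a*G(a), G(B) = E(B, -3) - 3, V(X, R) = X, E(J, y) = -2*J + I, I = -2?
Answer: 74985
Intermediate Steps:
E(J, y) = -2 - 2*J (E(J, y) = -2*J - 2 = -2 - 2*J)
G(B) = -5 - 2*B (G(B) = (-2 - 2*B) - 3 = -5 - 2*B)
D(a) = -2*a - 2*a*(-5 - 2*a) (D(a) = -2*(a + a*(-5 - 2*a)) = -2*a - 2*a*(-5 - 2*a))
(D(159) + V(-45, -102)) - 27366 = (4*159*(2 + 159) - 45) - 27366 = (4*159*161 - 45) - 27366 = (102396 - 45) - 27366 = 102351 - 27366 = 74985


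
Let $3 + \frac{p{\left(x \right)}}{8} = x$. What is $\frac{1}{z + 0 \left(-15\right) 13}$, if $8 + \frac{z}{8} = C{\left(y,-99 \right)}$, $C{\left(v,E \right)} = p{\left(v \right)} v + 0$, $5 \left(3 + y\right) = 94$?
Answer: $\frac{25}{321984} \approx 7.7644 \cdot 10^{-5}$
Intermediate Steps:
$y = \frac{79}{5}$ ($y = -3 + \frac{1}{5} \cdot 94 = -3 + \frac{94}{5} = \frac{79}{5} \approx 15.8$)
$p{\left(x \right)} = -24 + 8 x$
$C{\left(v,E \right)} = v \left(-24 + 8 v\right)$ ($C{\left(v,E \right)} = \left(-24 + 8 v\right) v + 0 = v \left(-24 + 8 v\right) + 0 = v \left(-24 + 8 v\right)$)
$z = \frac{321984}{25}$ ($z = -64 + 8 \cdot 8 \cdot \frac{79}{5} \left(-3 + \frac{79}{5}\right) = -64 + 8 \cdot 8 \cdot \frac{79}{5} \cdot \frac{64}{5} = -64 + 8 \cdot \frac{40448}{25} = -64 + \frac{323584}{25} = \frac{321984}{25} \approx 12879.0$)
$\frac{1}{z + 0 \left(-15\right) 13} = \frac{1}{\frac{321984}{25} + 0 \left(-15\right) 13} = \frac{1}{\frac{321984}{25} + 0 \cdot 13} = \frac{1}{\frac{321984}{25} + 0} = \frac{1}{\frac{321984}{25}} = \frac{25}{321984}$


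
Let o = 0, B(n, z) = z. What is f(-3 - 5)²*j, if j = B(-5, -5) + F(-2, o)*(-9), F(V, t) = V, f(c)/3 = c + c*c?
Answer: 366912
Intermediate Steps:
f(c) = 3*c + 3*c² (f(c) = 3*(c + c*c) = 3*(c + c²) = 3*c + 3*c²)
j = 13 (j = -5 - 2*(-9) = -5 + 18 = 13)
f(-3 - 5)²*j = (3*(-3 - 5)*(1 + (-3 - 5)))²*13 = (3*(-8)*(1 - 8))²*13 = (3*(-8)*(-7))²*13 = 168²*13 = 28224*13 = 366912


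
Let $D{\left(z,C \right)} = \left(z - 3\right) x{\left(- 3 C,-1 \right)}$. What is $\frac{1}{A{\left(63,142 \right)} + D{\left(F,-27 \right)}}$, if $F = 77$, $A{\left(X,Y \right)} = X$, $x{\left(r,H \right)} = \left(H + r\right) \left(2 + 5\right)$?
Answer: $\frac{1}{41503} \approx 2.4095 \cdot 10^{-5}$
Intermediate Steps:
$x{\left(r,H \right)} = 7 H + 7 r$ ($x{\left(r,H \right)} = \left(H + r\right) 7 = 7 H + 7 r$)
$D{\left(z,C \right)} = \left(-7 - 21 C\right) \left(-3 + z\right)$ ($D{\left(z,C \right)} = \left(z - 3\right) \left(7 \left(-1\right) + 7 \left(- 3 C\right)\right) = \left(-3 + z\right) \left(-7 - 21 C\right) = \left(-7 - 21 C\right) \left(-3 + z\right)$)
$\frac{1}{A{\left(63,142 \right)} + D{\left(F,-27 \right)}} = \frac{1}{63 + 7 \left(-1 - -81\right) \left(-3 + 77\right)} = \frac{1}{63 + 7 \left(-1 + 81\right) 74} = \frac{1}{63 + 7 \cdot 80 \cdot 74} = \frac{1}{63 + 41440} = \frac{1}{41503}$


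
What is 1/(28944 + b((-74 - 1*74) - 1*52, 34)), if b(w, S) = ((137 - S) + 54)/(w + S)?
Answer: 166/4804547 ≈ 3.4551e-5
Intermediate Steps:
b(w, S) = (191 - S)/(S + w)
1/(28944 + b((-74 - 1*74) - 1*52, 34)) = 1/(28944 + (191 - 1*34)/(34 + ((-74 - 1*74) - 1*52))) = 1/(28944 + (191 - 34)/(34 + ((-74 - 74) - 52))) = 1/(28944 + 157/(34 + (-148 - 52))) = 1/(28944 + 157/(34 - 200)) = 1/(28944 + 157/(-166)) = 1/(28944 - 1/166*157) = 1/(28944 - 157/166) = 1/(4804547/166) = 166/4804547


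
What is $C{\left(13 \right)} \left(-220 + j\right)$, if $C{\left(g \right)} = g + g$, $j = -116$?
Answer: $-8736$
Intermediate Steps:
$C{\left(g \right)} = 2 g$
$C{\left(13 \right)} \left(-220 + j\right) = 2 \cdot 13 \left(-220 - 116\right) = 26 \left(-336\right) = -8736$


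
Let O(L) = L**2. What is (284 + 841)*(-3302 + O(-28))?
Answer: -2832750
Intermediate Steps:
(284 + 841)*(-3302 + O(-28)) = (284 + 841)*(-3302 + (-28)**2) = 1125*(-3302 + 784) = 1125*(-2518) = -2832750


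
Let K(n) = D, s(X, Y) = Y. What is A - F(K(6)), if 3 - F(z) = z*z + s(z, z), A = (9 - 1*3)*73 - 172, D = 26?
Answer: 965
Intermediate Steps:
A = 266 (A = (9 - 3)*73 - 172 = 6*73 - 172 = 438 - 172 = 266)
K(n) = 26
F(z) = 3 - z - z² (F(z) = 3 - (z*z + z) = 3 - (z² + z) = 3 - (z + z²) = 3 + (-z - z²) = 3 - z - z²)
A - F(K(6)) = 266 - (3 - 1*26 - 1*26²) = 266 - (3 - 26 - 1*676) = 266 - (3 - 26 - 676) = 266 - 1*(-699) = 266 + 699 = 965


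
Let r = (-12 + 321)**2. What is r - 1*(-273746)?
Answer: 369227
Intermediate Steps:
r = 95481 (r = 309**2 = 95481)
r - 1*(-273746) = 95481 - 1*(-273746) = 95481 + 273746 = 369227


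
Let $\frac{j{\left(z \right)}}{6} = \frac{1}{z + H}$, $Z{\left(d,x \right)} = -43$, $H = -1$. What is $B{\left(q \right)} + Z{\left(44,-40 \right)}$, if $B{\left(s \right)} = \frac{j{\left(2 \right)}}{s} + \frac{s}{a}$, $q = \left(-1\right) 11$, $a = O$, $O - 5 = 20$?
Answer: $- \frac{12096}{275} \approx -43.985$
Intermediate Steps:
$O = 25$ ($O = 5 + 20 = 25$)
$a = 25$
$q = -11$
$j{\left(z \right)} = \frac{6}{-1 + z}$ ($j{\left(z \right)} = \frac{6}{z - 1} = \frac{6}{-1 + z}$)
$B{\left(s \right)} = \frac{6}{s} + \frac{s}{25}$ ($B{\left(s \right)} = \frac{6 \frac{1}{-1 + 2}}{s} + \frac{s}{25} = \frac{6 \cdot 1^{-1}}{s} + s \frac{1}{25} = \frac{6 \cdot 1}{s} + \frac{s}{25} = \frac{6}{s} + \frac{s}{25}$)
$B{\left(q \right)} + Z{\left(44,-40 \right)} = \left(\frac{6}{-11} + \frac{1}{25} \left(-11\right)\right) - 43 = \left(6 \left(- \frac{1}{11}\right) - \frac{11}{25}\right) - 43 = \left(- \frac{6}{11} - \frac{11}{25}\right) - 43 = - \frac{271}{275} - 43 = - \frac{12096}{275}$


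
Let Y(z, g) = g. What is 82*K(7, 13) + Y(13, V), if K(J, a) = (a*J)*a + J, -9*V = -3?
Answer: 292741/3 ≈ 97580.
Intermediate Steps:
V = ⅓ (V = -⅑*(-3) = ⅓ ≈ 0.33333)
K(J, a) = J + J*a² (K(J, a) = (J*a)*a + J = J*a² + J = J + J*a²)
82*K(7, 13) + Y(13, V) = 82*(7*(1 + 13²)) + ⅓ = 82*(7*(1 + 169)) + ⅓ = 82*(7*170) + ⅓ = 82*1190 + ⅓ = 97580 + ⅓ = 292741/3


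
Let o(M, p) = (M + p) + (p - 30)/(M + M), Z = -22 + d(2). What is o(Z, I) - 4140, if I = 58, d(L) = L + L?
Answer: -36907/9 ≈ -4100.8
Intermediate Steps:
d(L) = 2*L
Z = -18 (Z = -22 + 2*2 = -22 + 4 = -18)
o(M, p) = M + p + (-30 + p)/(2*M) (o(M, p) = (M + p) + (-30 + p)/((2*M)) = (M + p) + (-30 + p)*(1/(2*M)) = (M + p) + (-30 + p)/(2*M) = M + p + (-30 + p)/(2*M))
o(Z, I) - 4140 = (-15 + (½)*58 - 18*(-18 + 58))/(-18) - 4140 = -(-15 + 29 - 18*40)/18 - 4140 = -(-15 + 29 - 720)/18 - 4140 = -1/18*(-706) - 4140 = 353/9 - 4140 = -36907/9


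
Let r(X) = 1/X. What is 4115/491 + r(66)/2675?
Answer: 726503741/86686050 ≈ 8.3809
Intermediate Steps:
4115/491 + r(66)/2675 = 4115/491 + 1/(66*2675) = 4115*(1/491) + (1/66)*(1/2675) = 4115/491 + 1/176550 = 726503741/86686050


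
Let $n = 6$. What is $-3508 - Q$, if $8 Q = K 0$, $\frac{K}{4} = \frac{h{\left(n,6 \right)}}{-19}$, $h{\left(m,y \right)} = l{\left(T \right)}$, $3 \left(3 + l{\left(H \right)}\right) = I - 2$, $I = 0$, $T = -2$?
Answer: $-3508$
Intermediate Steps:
$l{\left(H \right)} = - \frac{11}{3}$ ($l{\left(H \right)} = -3 + \frac{0 - 2}{3} = -3 + \frac{1}{3} \left(-2\right) = -3 - \frac{2}{3} = - \frac{11}{3}$)
$h{\left(m,y \right)} = - \frac{11}{3}$
$K = \frac{44}{57}$ ($K = 4 \left(- \frac{11}{3 \left(-19\right)}\right) = 4 \left(\left(- \frac{11}{3}\right) \left(- \frac{1}{19}\right)\right) = 4 \cdot \frac{11}{57} = \frac{44}{57} \approx 0.77193$)
$Q = 0$ ($Q = \frac{\frac{44}{57} \cdot 0}{8} = \frac{1}{8} \cdot 0 = 0$)
$-3508 - Q = -3508 - 0 = -3508 + 0 = -3508$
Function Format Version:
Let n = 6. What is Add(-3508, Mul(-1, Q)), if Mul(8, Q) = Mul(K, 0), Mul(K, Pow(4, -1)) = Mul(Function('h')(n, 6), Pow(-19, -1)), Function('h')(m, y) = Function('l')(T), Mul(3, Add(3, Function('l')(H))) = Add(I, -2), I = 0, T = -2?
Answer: -3508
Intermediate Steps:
Function('l')(H) = Rational(-11, 3) (Function('l')(H) = Add(-3, Mul(Rational(1, 3), Add(0, -2))) = Add(-3, Mul(Rational(1, 3), -2)) = Add(-3, Rational(-2, 3)) = Rational(-11, 3))
Function('h')(m, y) = Rational(-11, 3)
K = Rational(44, 57) (K = Mul(4, Mul(Rational(-11, 3), Pow(-19, -1))) = Mul(4, Mul(Rational(-11, 3), Rational(-1, 19))) = Mul(4, Rational(11, 57)) = Rational(44, 57) ≈ 0.77193)
Q = 0 (Q = Mul(Rational(1, 8), Mul(Rational(44, 57), 0)) = Mul(Rational(1, 8), 0) = 0)
Add(-3508, Mul(-1, Q)) = Add(-3508, Mul(-1, 0)) = Add(-3508, 0) = -3508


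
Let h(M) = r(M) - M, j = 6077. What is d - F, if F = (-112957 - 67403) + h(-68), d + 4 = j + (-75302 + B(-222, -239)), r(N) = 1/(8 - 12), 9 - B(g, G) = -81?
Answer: 444613/4 ≈ 1.1115e+5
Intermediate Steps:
B(g, G) = 90 (B(g, G) = 9 - 1*(-81) = 9 + 81 = 90)
r(N) = -1/4 (r(N) = 1/(-4) = -1/4)
h(M) = -1/4 - M
d = -69139 (d = -4 + (6077 + (-75302 + 90)) = -4 + (6077 - 75212) = -4 - 69135 = -69139)
F = -721169/4 (F = (-112957 - 67403) + (-1/4 - 1*(-68)) = -180360 + (-1/4 + 68) = -180360 + 271/4 = -721169/4 ≈ -1.8029e+5)
d - F = -69139 - 1*(-721169/4) = -69139 + 721169/4 = 444613/4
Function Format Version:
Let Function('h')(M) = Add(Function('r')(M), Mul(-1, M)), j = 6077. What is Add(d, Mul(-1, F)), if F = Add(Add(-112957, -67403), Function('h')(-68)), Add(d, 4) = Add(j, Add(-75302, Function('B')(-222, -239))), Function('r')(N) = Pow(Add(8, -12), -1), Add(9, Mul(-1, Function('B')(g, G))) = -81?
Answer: Rational(444613, 4) ≈ 1.1115e+5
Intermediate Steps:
Function('B')(g, G) = 90 (Function('B')(g, G) = Add(9, Mul(-1, -81)) = Add(9, 81) = 90)
Function('r')(N) = Rational(-1, 4) (Function('r')(N) = Pow(-4, -1) = Rational(-1, 4))
Function('h')(M) = Add(Rational(-1, 4), Mul(-1, M))
d = -69139 (d = Add(-4, Add(6077, Add(-75302, 90))) = Add(-4, Add(6077, -75212)) = Add(-4, -69135) = -69139)
F = Rational(-721169, 4) (F = Add(Add(-112957, -67403), Add(Rational(-1, 4), Mul(-1, -68))) = Add(-180360, Add(Rational(-1, 4), 68)) = Add(-180360, Rational(271, 4)) = Rational(-721169, 4) ≈ -1.8029e+5)
Add(d, Mul(-1, F)) = Add(-69139, Mul(-1, Rational(-721169, 4))) = Add(-69139, Rational(721169, 4)) = Rational(444613, 4)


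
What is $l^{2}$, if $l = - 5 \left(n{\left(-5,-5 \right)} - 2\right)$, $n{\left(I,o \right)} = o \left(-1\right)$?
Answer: $225$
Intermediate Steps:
$n{\left(I,o \right)} = - o$
$l = -15$ ($l = - 5 \left(\left(-1\right) \left(-5\right) - 2\right) = - 5 \left(5 - 2\right) = \left(-5\right) 3 = -15$)
$l^{2} = \left(-15\right)^{2} = 225$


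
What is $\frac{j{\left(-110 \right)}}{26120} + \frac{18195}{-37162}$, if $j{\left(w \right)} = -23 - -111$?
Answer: $- \frac{58997893}{121333930} \approx -0.48624$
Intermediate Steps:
$j{\left(w \right)} = 88$ ($j{\left(w \right)} = -23 + 111 = 88$)
$\frac{j{\left(-110 \right)}}{26120} + \frac{18195}{-37162} = \frac{88}{26120} + \frac{18195}{-37162} = 88 \cdot \frac{1}{26120} + 18195 \left(- \frac{1}{37162}\right) = \frac{11}{3265} - \frac{18195}{37162} = - \frac{58997893}{121333930}$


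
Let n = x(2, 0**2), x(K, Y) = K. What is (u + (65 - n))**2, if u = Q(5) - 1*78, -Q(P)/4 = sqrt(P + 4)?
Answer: 729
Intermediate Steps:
n = 2
Q(P) = -4*sqrt(4 + P) (Q(P) = -4*sqrt(P + 4) = -4*sqrt(4 + P))
u = -90 (u = -4*sqrt(4 + 5) - 1*78 = -4*sqrt(9) - 78 = -4*3 - 78 = -12 - 78 = -90)
(u + (65 - n))**2 = (-90 + (65 - 1*2))**2 = (-90 + (65 - 2))**2 = (-90 + 63)**2 = (-27)**2 = 729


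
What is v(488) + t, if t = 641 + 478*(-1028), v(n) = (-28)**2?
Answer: -489959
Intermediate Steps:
v(n) = 784
t = -490743 (t = 641 - 491384 = -490743)
v(488) + t = 784 - 490743 = -489959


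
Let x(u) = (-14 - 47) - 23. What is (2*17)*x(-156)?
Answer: -2856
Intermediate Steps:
x(u) = -84 (x(u) = -61 - 23 = -84)
(2*17)*x(-156) = (2*17)*(-84) = 34*(-84) = -2856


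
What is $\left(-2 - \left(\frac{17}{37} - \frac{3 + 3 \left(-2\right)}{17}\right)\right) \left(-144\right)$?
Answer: $\frac{238752}{629} \approx 379.57$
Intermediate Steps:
$\left(-2 - \left(\frac{17}{37} - \frac{3 + 3 \left(-2\right)}{17}\right)\right) \left(-144\right) = \left(-2 - \left(\frac{17}{37} - \left(3 - 6\right) \frac{1}{17}\right)\right) \left(-144\right) = \left(-2 - \frac{400}{629}\right) \left(-144\right) = \left(- \frac{1658}{629}\right) \left(-144\right) = \frac{238752}{629}$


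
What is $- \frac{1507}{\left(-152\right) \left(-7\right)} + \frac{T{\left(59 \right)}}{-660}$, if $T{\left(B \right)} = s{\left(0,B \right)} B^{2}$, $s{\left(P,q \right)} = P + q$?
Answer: $- \frac{54879469}{175560} \approx -312.6$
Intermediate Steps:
$T{\left(B \right)} = B^{3}$ ($T{\left(B \right)} = \left(0 + B\right) B^{2} = B B^{2} = B^{3}$)
$- \frac{1507}{\left(-152\right) \left(-7\right)} + \frac{T{\left(59 \right)}}{-660} = - \frac{1507}{\left(-152\right) \left(-7\right)} + \frac{59^{3}}{-660} = - \frac{1507}{1064} + 205379 \left(- \frac{1}{660}\right) = \left(-1507\right) \frac{1}{1064} - \frac{205379}{660} = - \frac{1507}{1064} - \frac{205379}{660} = - \frac{54879469}{175560}$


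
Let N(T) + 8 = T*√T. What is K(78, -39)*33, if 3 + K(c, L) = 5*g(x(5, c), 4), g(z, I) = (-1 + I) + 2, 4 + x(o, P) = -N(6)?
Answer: 726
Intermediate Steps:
N(T) = -8 + T^(3/2) (N(T) = -8 + T*√T = -8 + T^(3/2))
x(o, P) = 4 - 6*√6 (x(o, P) = -4 - (-8 + 6^(3/2)) = -4 - (-8 + 6*√6) = -4 + (8 - 6*√6) = 4 - 6*√6)
g(z, I) = 1 + I
K(c, L) = 22 (K(c, L) = -3 + 5*(1 + 4) = -3 + 5*5 = -3 + 25 = 22)
K(78, -39)*33 = 22*33 = 726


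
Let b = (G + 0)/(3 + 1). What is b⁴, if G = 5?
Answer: 625/256 ≈ 2.4414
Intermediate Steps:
b = 5/4 (b = (5 + 0)/(3 + 1) = 5/4 ≈ 1.2500)
b⁴ = (5/4)⁴ = 625/256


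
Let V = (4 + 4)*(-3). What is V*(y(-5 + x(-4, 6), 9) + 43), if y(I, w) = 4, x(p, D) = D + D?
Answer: -1128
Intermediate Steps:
x(p, D) = 2*D
V = -24 (V = 8*(-3) = -24)
V*(y(-5 + x(-4, 6), 9) + 43) = -24*(4 + 43) = -24*47 = -1128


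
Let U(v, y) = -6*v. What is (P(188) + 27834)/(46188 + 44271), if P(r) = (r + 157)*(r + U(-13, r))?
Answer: 39868/30153 ≈ 1.3222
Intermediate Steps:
P(r) = (78 + r)*(157 + r) (P(r) = (r + 157)*(r - 6*(-13)) = (157 + r)*(r + 78) = (157 + r)*(78 + r) = (78 + r)*(157 + r))
(P(188) + 27834)/(46188 + 44271) = ((12246 + 188² + 235*188) + 27834)/(46188 + 44271) = ((12246 + 35344 + 44180) + 27834)/90459 = (91770 + 27834)*(1/90459) = 119604*(1/90459) = 39868/30153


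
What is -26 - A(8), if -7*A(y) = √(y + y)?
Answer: -178/7 ≈ -25.429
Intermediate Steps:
A(y) = -√2*√y/7 (A(y) = -√(y + y)/7 = -√2*√y/7)
-26 - A(8) = -26 - (-1)*√2*√8/7 = -26 - (-1)*√2*2*√2/7 = -26 - 1*(-4/7) = -26 + 4/7 = -178/7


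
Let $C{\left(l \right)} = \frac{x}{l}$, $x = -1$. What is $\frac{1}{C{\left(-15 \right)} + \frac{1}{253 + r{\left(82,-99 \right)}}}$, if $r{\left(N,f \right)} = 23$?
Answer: $\frac{1380}{97} \approx 14.227$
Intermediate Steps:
$C{\left(l \right)} = - \frac{1}{l}$
$\frac{1}{C{\left(-15 \right)} + \frac{1}{253 + r{\left(82,-99 \right)}}} = \frac{1}{- \frac{1}{-15} + \frac{1}{253 + 23}} = \frac{1}{\left(-1\right) \left(- \frac{1}{15}\right) + \frac{1}{276}} = \frac{1}{\frac{1}{15} + \frac{1}{276}} = \frac{1}{\frac{97}{1380}} = \frac{1380}{97}$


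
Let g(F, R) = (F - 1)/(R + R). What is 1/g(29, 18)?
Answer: 9/7 ≈ 1.2857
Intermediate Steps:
g(F, R) = (-1 + F)/(2*R) (g(F, R) = (-1 + F)/((2*R)) = (-1 + F)*(1/(2*R)) = (-1 + F)/(2*R))
1/g(29, 18) = 1/((1/2)*(-1 + 29)/18) = 1/((1/2)*(1/18)*28) = 1/(7/9) = 9/7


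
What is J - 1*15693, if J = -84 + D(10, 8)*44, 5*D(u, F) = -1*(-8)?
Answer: -78533/5 ≈ -15707.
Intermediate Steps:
D(u, F) = 8/5 (D(u, F) = (-1*(-8))/5 = (⅕)*8 = 8/5)
J = -68/5 (J = -84 + (8/5)*44 = -84 + 352/5 = -68/5 ≈ -13.600)
J - 1*15693 = -68/5 - 1*15693 = -68/5 - 15693 = -78533/5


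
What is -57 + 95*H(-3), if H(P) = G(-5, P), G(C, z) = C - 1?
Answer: -627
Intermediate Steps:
G(C, z) = -1 + C
H(P) = -6 (H(P) = -1 - 5 = -6)
-57 + 95*H(-3) = -57 + 95*(-6) = -57 - 570 = -627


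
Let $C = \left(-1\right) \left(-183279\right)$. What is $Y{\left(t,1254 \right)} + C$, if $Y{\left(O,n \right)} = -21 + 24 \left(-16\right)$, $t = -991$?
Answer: $182874$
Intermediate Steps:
$Y{\left(O,n \right)} = -405$ ($Y{\left(O,n \right)} = -21 - 384 = -405$)
$C = 183279$
$Y{\left(t,1254 \right)} + C = -405 + 183279 = 182874$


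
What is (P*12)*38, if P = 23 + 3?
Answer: 11856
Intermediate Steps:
P = 26
(P*12)*38 = (26*12)*38 = 312*38 = 11856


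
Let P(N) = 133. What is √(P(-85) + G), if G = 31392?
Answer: 5*√1261 ≈ 177.55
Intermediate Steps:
√(P(-85) + G) = √(133 + 31392) = √31525 = 5*√1261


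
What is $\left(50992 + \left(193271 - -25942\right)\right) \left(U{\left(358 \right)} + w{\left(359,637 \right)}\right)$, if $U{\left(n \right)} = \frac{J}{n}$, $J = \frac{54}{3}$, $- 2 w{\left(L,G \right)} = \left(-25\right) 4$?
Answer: $\frac{2420766595}{179} \approx 1.3524 \cdot 10^{7}$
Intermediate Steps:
$w{\left(L,G \right)} = 50$ ($w{\left(L,G \right)} = - \frac{\left(-25\right) 4}{2} = \left(- \frac{1}{2}\right) \left(-100\right) = 50$)
$J = 18$ ($J = 54 \cdot \frac{1}{3} = 18$)
$U{\left(n \right)} = \frac{18}{n}$
$\left(50992 + \left(193271 - -25942\right)\right) \left(U{\left(358 \right)} + w{\left(359,637 \right)}\right) = \left(50992 + \left(193271 - -25942\right)\right) \left(\frac{18}{358} + 50\right) = \left(50992 + \left(193271 + 25942\right)\right) \left(18 \cdot \frac{1}{358} + 50\right) = \left(50992 + 219213\right) \left(\frac{9}{179} + 50\right) = 270205 \cdot \frac{8959}{179} = \frac{2420766595}{179}$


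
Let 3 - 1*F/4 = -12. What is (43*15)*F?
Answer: 38700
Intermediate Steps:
F = 60 (F = 12 - 4*(-12) = 12 + 48 = 60)
(43*15)*F = (43*15)*60 = 645*60 = 38700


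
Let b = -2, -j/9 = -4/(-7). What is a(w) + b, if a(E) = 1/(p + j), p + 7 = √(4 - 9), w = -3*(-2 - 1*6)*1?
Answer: -3107/1494 - 49*I*√5/7470 ≈ -2.0797 - 0.014668*I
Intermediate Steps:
j = -36/7 (j = -(-36)/(-7) = -(-36)*(-1)/7 = -9*4/7 = -36/7 ≈ -5.1429)
w = 24 (w = -3*(-2 - 6)*1 = -3*(-8)*1 = 24*1 = 24)
p = -7 + I*√5 (p = -7 + √(4 - 9) = -7 + √(-5) = -7 + I*√5 ≈ -7.0 + 2.2361*I)
a(E) = 1/(-85/7 + I*√5) (a(E) = 1/((-7 + I*√5) - 36/7) = 1/(-85/7 + I*√5))
a(w) + b = (-119/1494 - 49*I*√5/7470) - 2 = -3107/1494 - 49*I*√5/7470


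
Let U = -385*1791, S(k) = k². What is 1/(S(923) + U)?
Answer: 1/162394 ≈ 6.1579e-6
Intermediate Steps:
U = -689535
1/(S(923) + U) = 1/(923² - 689535) = 1/(851929 - 689535) = 1/162394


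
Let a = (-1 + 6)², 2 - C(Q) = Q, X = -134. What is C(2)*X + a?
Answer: 25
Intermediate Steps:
C(Q) = 2 - Q
a = 25 (a = 5² = 25)
C(2)*X + a = (2 - 1*2)*(-134) + 25 = (2 - 2)*(-134) + 25 = 0*(-134) + 25 = 0 + 25 = 25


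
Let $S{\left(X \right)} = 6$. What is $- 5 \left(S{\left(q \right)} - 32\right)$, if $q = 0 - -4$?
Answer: $130$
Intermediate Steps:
$q = 4$ ($q = 0 + 4 = 4$)
$- 5 \left(S{\left(q \right)} - 32\right) = - 5 \left(6 - 32\right) = \left(-5\right) \left(-26\right) = 130$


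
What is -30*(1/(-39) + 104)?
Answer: -40550/13 ≈ -3119.2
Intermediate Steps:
-30*(1/(-39) + 104) = -30*(-1/39 + 104) = -30*4055/39 = -40550/13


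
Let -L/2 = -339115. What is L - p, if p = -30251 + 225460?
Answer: 483021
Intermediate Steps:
L = 678230 (L = -2*(-339115) = 678230)
p = 195209
L - p = 678230 - 1*195209 = 678230 - 195209 = 483021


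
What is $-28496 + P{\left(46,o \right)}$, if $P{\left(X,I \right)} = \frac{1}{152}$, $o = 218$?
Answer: $- \frac{4331391}{152} \approx -28496.0$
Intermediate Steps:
$P{\left(X,I \right)} = \frac{1}{152}$
$-28496 + P{\left(46,o \right)} = -28496 + \frac{1}{152} = - \frac{4331391}{152}$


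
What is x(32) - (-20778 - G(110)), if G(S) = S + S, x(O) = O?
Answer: 21030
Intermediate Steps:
G(S) = 2*S
x(32) - (-20778 - G(110)) = 32 - (-20778 - 2*110) = 32 - (-20778 - 1*220) = 32 - (-20778 - 220) = 32 - 1*(-20998) = 32 + 20998 = 21030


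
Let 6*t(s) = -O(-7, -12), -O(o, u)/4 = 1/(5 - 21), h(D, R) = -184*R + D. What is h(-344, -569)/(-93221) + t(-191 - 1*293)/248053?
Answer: -621235932965/554969969112 ≈ -1.1194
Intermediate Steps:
h(D, R) = D - 184*R
O(o, u) = 1/4 (O(o, u) = -4/(5 - 21) = -4/(-16) = -4*(-1/16) = 1/4)
t(s) = -1/24 (t(s) = (-1*1/4)/6 = (1/6)*(-1/4) = -1/24)
h(-344, -569)/(-93221) + t(-191 - 1*293)/248053 = (-344 - 184*(-569))/(-93221) - 1/24/248053 = (-344 + 104696)*(-1/93221) - 1/24*1/248053 = 104352*(-1/93221) - 1/5953272 = -104352/93221 - 1/5953272 = -621235932965/554969969112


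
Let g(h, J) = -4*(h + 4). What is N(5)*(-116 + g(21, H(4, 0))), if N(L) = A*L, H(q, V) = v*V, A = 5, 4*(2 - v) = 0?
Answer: -5400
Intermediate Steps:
v = 2 (v = 2 - ¼*0 = 2 + 0 = 2)
H(q, V) = 2*V
g(h, J) = -16 - 4*h (g(h, J) = -4*(4 + h) = -16 - 4*h)
N(L) = 5*L
N(5)*(-116 + g(21, H(4, 0))) = (5*5)*(-116 + (-16 - 4*21)) = 25*(-116 + (-16 - 84)) = 25*(-116 - 100) = 25*(-216) = -5400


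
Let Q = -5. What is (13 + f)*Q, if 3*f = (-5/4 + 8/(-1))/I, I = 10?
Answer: -1523/24 ≈ -63.458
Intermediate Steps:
f = -37/120 (f = ((-5/4 + 8/(-1))/10)/3 = ((-5*¼ + 8*(-1))*(⅒))/3 = ((-5/4 - 8)*(⅒))/3 = (-37/4*⅒)/3 = (⅓)*(-37/40) = -37/120 ≈ -0.30833)
(13 + f)*Q = (13 - 37/120)*(-5) = (1523/120)*(-5) = -1523/24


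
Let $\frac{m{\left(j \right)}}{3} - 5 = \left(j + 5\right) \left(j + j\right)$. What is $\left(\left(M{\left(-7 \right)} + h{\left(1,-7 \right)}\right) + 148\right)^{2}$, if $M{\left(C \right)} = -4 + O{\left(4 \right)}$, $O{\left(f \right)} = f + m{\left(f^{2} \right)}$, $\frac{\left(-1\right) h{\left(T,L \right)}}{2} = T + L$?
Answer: $4800481$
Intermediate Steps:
$h{\left(T,L \right)} = - 2 L - 2 T$ ($h{\left(T,L \right)} = - 2 \left(T + L\right) = - 2 \left(L + T\right) = - 2 L - 2 T$)
$m{\left(j \right)} = 15 + 6 j \left(5 + j\right)$ ($m{\left(j \right)} = 15 + 3 \left(j + 5\right) \left(j + j\right) = 15 + 3 \left(5 + j\right) 2 j = 15 + 3 \cdot 2 j \left(5 + j\right) = 15 + 6 j \left(5 + j\right)$)
$O{\left(f \right)} = 15 + f + 6 f^{4} + 30 f^{2}$ ($O{\left(f \right)} = f + \left(15 + 6 \left(f^{2}\right)^{2} + 30 f^{2}\right) = f + \left(15 + 6 f^{4} + 30 f^{2}\right) = 15 + f + 6 f^{4} + 30 f^{2}$)
$M{\left(C \right)} = 2031$ ($M{\left(C \right)} = -4 + \left(15 + 4 + 6 \cdot 4^{4} + 30 \cdot 4^{2}\right) = -4 + \left(15 + 4 + 6 \cdot 256 + 30 \cdot 16\right) = -4 + \left(15 + 4 + 1536 + 480\right) = -4 + 2035 = 2031$)
$\left(\left(M{\left(-7 \right)} + h{\left(1,-7 \right)}\right) + 148\right)^{2} = \left(\left(2031 - -12\right) + 148\right)^{2} = \left(\left(2031 + \left(14 - 2\right)\right) + 148\right)^{2} = \left(\left(2031 + 12\right) + 148\right)^{2} = \left(2043 + 148\right)^{2} = 2191^{2} = 4800481$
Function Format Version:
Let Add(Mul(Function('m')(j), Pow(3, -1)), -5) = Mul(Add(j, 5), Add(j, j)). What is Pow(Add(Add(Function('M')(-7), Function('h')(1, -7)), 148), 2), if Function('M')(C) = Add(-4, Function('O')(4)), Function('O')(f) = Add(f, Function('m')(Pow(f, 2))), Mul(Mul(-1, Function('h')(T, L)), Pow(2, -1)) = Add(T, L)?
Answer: 4800481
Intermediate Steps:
Function('h')(T, L) = Add(Mul(-2, L), Mul(-2, T)) (Function('h')(T, L) = Mul(-2, Add(T, L)) = Mul(-2, Add(L, T)) = Add(Mul(-2, L), Mul(-2, T)))
Function('m')(j) = Add(15, Mul(6, j, Add(5, j))) (Function('m')(j) = Add(15, Mul(3, Mul(Add(j, 5), Add(j, j)))) = Add(15, Mul(3, Mul(Add(5, j), Mul(2, j)))) = Add(15, Mul(3, Mul(2, j, Add(5, j)))) = Add(15, Mul(6, j, Add(5, j))))
Function('O')(f) = Add(15, f, Mul(6, Pow(f, 4)), Mul(30, Pow(f, 2))) (Function('O')(f) = Add(f, Add(15, Mul(6, Pow(Pow(f, 2), 2)), Mul(30, Pow(f, 2)))) = Add(f, Add(15, Mul(6, Pow(f, 4)), Mul(30, Pow(f, 2)))) = Add(15, f, Mul(6, Pow(f, 4)), Mul(30, Pow(f, 2))))
Function('M')(C) = 2031 (Function('M')(C) = Add(-4, Add(15, 4, Mul(6, Pow(4, 4)), Mul(30, Pow(4, 2)))) = Add(-4, Add(15, 4, Mul(6, 256), Mul(30, 16))) = Add(-4, Add(15, 4, 1536, 480)) = Add(-4, 2035) = 2031)
Pow(Add(Add(Function('M')(-7), Function('h')(1, -7)), 148), 2) = Pow(Add(Add(2031, Add(Mul(-2, -7), Mul(-2, 1))), 148), 2) = Pow(Add(Add(2031, Add(14, -2)), 148), 2) = Pow(Add(Add(2031, 12), 148), 2) = Pow(Add(2043, 148), 2) = Pow(2191, 2) = 4800481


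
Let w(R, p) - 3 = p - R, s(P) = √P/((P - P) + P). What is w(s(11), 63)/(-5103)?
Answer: -22/1701 + √11/56133 ≈ -0.012874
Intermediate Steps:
s(P) = P^(-½) (s(P) = √P/(0 + P) = √P/P = P^(-½))
w(R, p) = 3 + p - R (w(R, p) = 3 + (p - R) = 3 + p - R)
w(s(11), 63)/(-5103) = (3 + 63 - 1/√11)/(-5103) = (3 + 63 - √11/11)*(-1/5103) = (66 - √11/11)*(-1/5103) = -22/1701 + √11/56133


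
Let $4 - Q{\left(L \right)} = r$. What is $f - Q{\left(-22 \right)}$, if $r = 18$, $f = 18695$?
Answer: $18709$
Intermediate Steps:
$Q{\left(L \right)} = -14$ ($Q{\left(L \right)} = 4 - 18 = -14$)
$f - Q{\left(-22 \right)} = 18695 - -14 = 18695 + 14 = 18709$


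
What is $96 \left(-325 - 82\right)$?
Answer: $-39072$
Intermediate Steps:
$96 \left(-325 - 82\right) = 96 \left(-407\right) = -39072$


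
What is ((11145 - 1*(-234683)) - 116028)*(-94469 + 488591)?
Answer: 51157035600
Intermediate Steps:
((11145 - 1*(-234683)) - 116028)*(-94469 + 488591) = ((11145 + 234683) - 116028)*394122 = (245828 - 116028)*394122 = 129800*394122 = 51157035600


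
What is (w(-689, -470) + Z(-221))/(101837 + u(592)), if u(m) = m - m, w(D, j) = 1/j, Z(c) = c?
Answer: -103871/47863390 ≈ -0.0021702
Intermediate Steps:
u(m) = 0
(w(-689, -470) + Z(-221))/(101837 + u(592)) = (1/(-470) - 221)/(101837 + 0) = (-1/470 - 221)/101837 = -103871/470*1/101837 = -103871/47863390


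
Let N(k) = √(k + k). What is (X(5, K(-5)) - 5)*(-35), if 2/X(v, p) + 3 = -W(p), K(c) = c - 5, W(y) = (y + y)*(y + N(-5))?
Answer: 7925785/45209 + 1400*I*√10/45209 ≈ 175.31 + 0.097927*I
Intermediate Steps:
N(k) = √2*√k (N(k) = √(2*k) = √2*√k)
W(y) = 2*y*(y + I*√10) (W(y) = (y + y)*(y + √2*√(-5)) = (2*y)*(y + √2*(I*√5)) = (2*y)*(y + I*√10) = 2*y*(y + I*√10))
K(c) = -5 + c
X(v, p) = 2/(-3 - 2*p*(p + I*√10))
(X(5, K(-5)) - 5)*(-35) = (-2/(3 + 2*(-5 - 5)*((-5 - 5) + I*√10)) - 5)*(-35) = (-2/(3 + 2*(-10)*(-10 + I*√10)) - 5)*(-35) = (-2/(3 + (200 - 20*I*√10)) - 5)*(-35) = (-2/(203 - 20*I*√10) - 5)*(-35) = (-5 - 2/(203 - 20*I*√10))*(-35) = 175 + 70/(203 - 20*I*√10)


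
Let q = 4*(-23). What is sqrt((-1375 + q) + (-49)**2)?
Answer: sqrt(934) ≈ 30.561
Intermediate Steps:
q = -92
sqrt((-1375 + q) + (-49)**2) = sqrt((-1375 - 92) + (-49)**2) = sqrt(-1467 + 2401) = sqrt(934)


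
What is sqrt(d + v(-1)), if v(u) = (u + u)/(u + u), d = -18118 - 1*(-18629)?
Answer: 16*sqrt(2) ≈ 22.627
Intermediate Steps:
d = 511 (d = -18118 + 18629 = 511)
v(u) = 1 (v(u) = (2*u)/((2*u)) = (2*u)*(1/(2*u)) = 1)
sqrt(d + v(-1)) = sqrt(511 + 1) = sqrt(512) = 16*sqrt(2)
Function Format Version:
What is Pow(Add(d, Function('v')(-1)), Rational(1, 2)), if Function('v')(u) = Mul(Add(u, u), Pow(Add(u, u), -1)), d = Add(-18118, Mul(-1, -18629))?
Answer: Mul(16, Pow(2, Rational(1, 2))) ≈ 22.627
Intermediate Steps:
d = 511 (d = Add(-18118, 18629) = 511)
Function('v')(u) = 1 (Function('v')(u) = Mul(Mul(2, u), Pow(Mul(2, u), -1)) = Mul(Mul(2, u), Mul(Rational(1, 2), Pow(u, -1))) = 1)
Pow(Add(d, Function('v')(-1)), Rational(1, 2)) = Pow(Add(511, 1), Rational(1, 2)) = Pow(512, Rational(1, 2)) = Mul(16, Pow(2, Rational(1, 2)))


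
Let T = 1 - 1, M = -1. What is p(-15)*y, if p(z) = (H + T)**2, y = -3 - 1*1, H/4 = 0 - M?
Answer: -64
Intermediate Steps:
T = 0
H = 4 (H = 4*(0 - 1*(-1)) = 4*(0 + 1) = 4*1 = 4)
y = -4 (y = -3 - 1 = -4)
p(z) = 16 (p(z) = (4 + 0)**2 = 4**2 = 16)
p(-15)*y = 16*(-4) = -64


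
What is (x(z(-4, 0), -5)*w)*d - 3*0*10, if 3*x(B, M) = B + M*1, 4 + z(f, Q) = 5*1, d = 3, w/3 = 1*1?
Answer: -12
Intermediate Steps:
w = 3 (w = 3*(1*1) = 3*1 = 3)
z(f, Q) = 1 (z(f, Q) = -4 + 5*1 = -4 + 5 = 1)
x(B, M) = B/3 + M/3 (x(B, M) = (B + M*1)/3 = (B + M)/3 = B/3 + M/3)
(x(z(-4, 0), -5)*w)*d - 3*0*10 = (((⅓)*1 + (⅓)*(-5))*3)*3 - 3*0*10 = ((⅓ - 5/3)*3)*3 + 0*10 = -4/3*3*3 + 0 = -4*3 + 0 = -12 + 0 = -12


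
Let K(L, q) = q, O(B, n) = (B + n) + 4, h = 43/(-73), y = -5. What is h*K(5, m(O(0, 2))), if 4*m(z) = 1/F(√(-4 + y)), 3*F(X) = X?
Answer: 43*I/292 ≈ 0.14726*I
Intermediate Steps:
h = -43/73 (h = 43*(-1/73) = -43/73 ≈ -0.58904)
O(B, n) = 4 + B + n
F(X) = X/3
m(z) = -I/4 (m(z) = 1/(4*((√(-4 - 5)/3))) = 1/(4*((√(-9)/3))) = 1/(4*(((3*I)/3))) = 1/(4*I) = (-I)/4 = -I/4)
h*K(5, m(O(0, 2))) = -(-43)*I/292 = 43*I/292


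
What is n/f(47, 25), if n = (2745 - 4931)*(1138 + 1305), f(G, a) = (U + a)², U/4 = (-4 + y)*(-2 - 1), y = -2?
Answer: -5340398/9409 ≈ -567.58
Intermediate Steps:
U = 72 (U = 4*((-4 - 2)*(-2 - 1)) = 4*(-6*(-3)) = 4*18 = 72)
f(G, a) = (72 + a)²
n = -5340398 (n = -2186*2443 = -5340398)
n/f(47, 25) = -5340398/(72 + 25)² = -5340398/(97²) = -5340398/9409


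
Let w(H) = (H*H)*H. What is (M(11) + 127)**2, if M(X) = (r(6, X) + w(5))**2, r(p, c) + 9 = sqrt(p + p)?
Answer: 185469913 + 12616160*sqrt(3) ≈ 2.0732e+8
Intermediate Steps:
r(p, c) = -9 + sqrt(2)*sqrt(p) (r(p, c) = -9 + sqrt(p + p) = -9 + sqrt(2*p) = -9 + sqrt(2)*sqrt(p))
w(H) = H**3 (w(H) = H**2*H = H**3)
M(X) = (116 + 2*sqrt(3))**2 (M(X) = ((-9 + sqrt(2)*sqrt(6)) + 5**3)**2 = ((-9 + 2*sqrt(3)) + 125)**2 = (116 + 2*sqrt(3))**2)
(M(11) + 127)**2 = ((13468 + 464*sqrt(3)) + 127)**2 = (13595 + 464*sqrt(3))**2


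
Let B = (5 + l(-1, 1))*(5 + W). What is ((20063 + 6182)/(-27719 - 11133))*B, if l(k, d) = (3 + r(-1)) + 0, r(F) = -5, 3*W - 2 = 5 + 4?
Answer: -341185/19426 ≈ -17.563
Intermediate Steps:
W = 11/3 (W = 2/3 + (5 + 4)/3 = 2/3 + (1/3)*9 = 2/3 + 3 = 11/3 ≈ 3.6667)
l(k, d) = -2 (l(k, d) = (3 - 5) + 0 = -2 + 0 = -2)
B = 26 (B = (5 - 2)*(5 + 11/3) = 3*(26/3) = 26)
((20063 + 6182)/(-27719 - 11133))*B = ((20063 + 6182)/(-27719 - 11133))*26 = (26245/(-38852))*26 = (26245*(-1/38852))*26 = -26245/38852*26 = -341185/19426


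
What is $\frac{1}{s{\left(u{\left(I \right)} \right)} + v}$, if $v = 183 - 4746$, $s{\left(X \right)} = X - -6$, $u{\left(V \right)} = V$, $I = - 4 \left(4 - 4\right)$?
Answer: $- \frac{1}{4557} \approx -0.00021944$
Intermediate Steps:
$I = 0$ ($I = \left(-4\right) 0 = 0$)
$s{\left(X \right)} = 6 + X$ ($s{\left(X \right)} = X + 6 = 6 + X$)
$v = -4563$ ($v = 183 - 4746 = -4563$)
$\frac{1}{s{\left(u{\left(I \right)} \right)} + v} = \frac{1}{\left(6 + 0\right) - 4563} = \frac{1}{6 - 4563} = \frac{1}{-4557} = - \frac{1}{4557}$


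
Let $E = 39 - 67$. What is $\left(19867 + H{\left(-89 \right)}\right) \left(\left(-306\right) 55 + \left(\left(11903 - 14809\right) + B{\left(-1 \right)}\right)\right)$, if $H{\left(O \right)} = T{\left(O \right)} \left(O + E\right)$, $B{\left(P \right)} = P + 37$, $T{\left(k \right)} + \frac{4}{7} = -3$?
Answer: $- \frac{2797281800}{7} \approx -3.9961 \cdot 10^{8}$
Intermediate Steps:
$T{\left(k \right)} = - \frac{25}{7}$ ($T{\left(k \right)} = - \frac{4}{7} - 3 = - \frac{25}{7}$)
$B{\left(P \right)} = 37 + P$
$E = -28$
$H{\left(O \right)} = 100 - \frac{25 O}{7}$ ($H{\left(O \right)} = - \frac{25 \left(O - 28\right)}{7} = - \frac{25 \left(-28 + O\right)}{7} = 100 - \frac{25 O}{7}$)
$\left(19867 + H{\left(-89 \right)}\right) \left(\left(-306\right) 55 + \left(\left(11903 - 14809\right) + B{\left(-1 \right)}\right)\right) = \left(19867 + \left(100 - - \frac{2225}{7}\right)\right) \left(\left(-306\right) 55 + \left(\left(11903 - 14809\right) + \left(37 - 1\right)\right)\right) = \left(19867 + \left(100 + \frac{2225}{7}\right)\right) \left(-16830 + \left(-2906 + 36\right)\right) = \left(19867 + \frac{2925}{7}\right) \left(-16830 - 2870\right) = \frac{141994}{7} \left(-19700\right) = - \frac{2797281800}{7}$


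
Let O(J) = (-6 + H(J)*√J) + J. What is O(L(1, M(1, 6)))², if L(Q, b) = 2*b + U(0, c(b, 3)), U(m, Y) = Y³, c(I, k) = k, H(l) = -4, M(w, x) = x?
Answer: 1713 - 264*√39 ≈ 64.321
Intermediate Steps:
L(Q, b) = 27 + 2*b (L(Q, b) = 2*b + 3³ = 2*b + 27 = 27 + 2*b)
O(J) = -6 + J - 4*√J (O(J) = (-6 - 4*√J) + J = -6 + J - 4*√J)
O(L(1, M(1, 6)))² = (-6 + (27 + 2*6) - 4*√(27 + 2*6))² = (-6 + (27 + 12) - 4*√(27 + 12))² = (-6 + 39 - 4*√39)² = (33 - 4*√39)²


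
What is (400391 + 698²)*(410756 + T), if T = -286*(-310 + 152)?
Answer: 404693614680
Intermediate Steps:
T = 45188 (T = -286*(-158) = 45188)
(400391 + 698²)*(410756 + T) = (400391 + 698²)*(410756 + 45188) = (400391 + 487204)*455944 = 887595*455944 = 404693614680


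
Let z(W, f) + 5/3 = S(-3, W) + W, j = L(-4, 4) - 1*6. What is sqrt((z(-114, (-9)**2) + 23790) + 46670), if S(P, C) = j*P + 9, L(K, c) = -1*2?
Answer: 2*sqrt(158349)/3 ≈ 265.29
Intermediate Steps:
L(K, c) = -2
j = -8 (j = -2 - 1*6 = -2 - 6 = -8)
S(P, C) = 9 - 8*P (S(P, C) = -8*P + 9 = 9 - 8*P)
z(W, f) = 94/3 + W (z(W, f) = -5/3 + ((9 - 8*(-3)) + W) = -5/3 + ((9 + 24) + W) = -5/3 + (33 + W) = 94/3 + W)
sqrt((z(-114, (-9)**2) + 23790) + 46670) = sqrt(((94/3 - 114) + 23790) + 46670) = sqrt((-248/3 + 23790) + 46670) = sqrt(71122/3 + 46670) = sqrt(211132/3) = 2*sqrt(158349)/3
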